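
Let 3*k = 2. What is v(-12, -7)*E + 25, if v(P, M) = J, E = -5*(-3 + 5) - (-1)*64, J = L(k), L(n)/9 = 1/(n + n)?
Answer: 779/2 ≈ 389.50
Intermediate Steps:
k = ⅔ (k = (⅓)*2 = ⅔ ≈ 0.66667)
L(n) = 9/(2*n) (L(n) = 9/(n + n) = 9/((2*n)) = 9*(1/(2*n)) = 9/(2*n))
J = 27/4 (J = 9/(2*(⅔)) = (9/2)*(3/2) = 27/4 ≈ 6.7500)
E = 54 (E = -5*2 - 1*(-64) = -10 + 64 = 54)
v(P, M) = 27/4
v(-12, -7)*E + 25 = (27/4)*54 + 25 = 729/2 + 25 = 779/2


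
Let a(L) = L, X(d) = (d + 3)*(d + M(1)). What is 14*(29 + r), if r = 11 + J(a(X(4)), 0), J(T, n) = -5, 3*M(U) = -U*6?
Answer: 490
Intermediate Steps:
M(U) = -2*U (M(U) = (-U*6)/3 = (-6*U)/3 = -2*U)
X(d) = (-2 + d)*(3 + d) (X(d) = (d + 3)*(d - 2*1) = (3 + d)*(d - 2) = (3 + d)*(-2 + d) = (-2 + d)*(3 + d))
r = 6 (r = 11 - 5 = 6)
14*(29 + r) = 14*(29 + 6) = 14*35 = 490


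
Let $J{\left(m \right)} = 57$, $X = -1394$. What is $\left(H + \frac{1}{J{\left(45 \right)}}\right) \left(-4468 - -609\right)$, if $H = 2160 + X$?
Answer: $- \frac{168495517}{57} \approx -2.9561 \cdot 10^{6}$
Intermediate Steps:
$H = 766$ ($H = 2160 - 1394 = 766$)
$\left(H + \frac{1}{J{\left(45 \right)}}\right) \left(-4468 - -609\right) = \left(766 + \frac{1}{57}\right) \left(-4468 - -609\right) = \left(766 + \frac{1}{57}\right) \left(-4468 + \left(-673 + 1282\right)\right) = \frac{43663 \left(-4468 + 609\right)}{57} = \frac{43663}{57} \left(-3859\right) = - \frac{168495517}{57}$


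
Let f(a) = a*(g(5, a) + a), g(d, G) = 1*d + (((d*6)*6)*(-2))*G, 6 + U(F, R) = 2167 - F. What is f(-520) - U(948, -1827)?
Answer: -97077413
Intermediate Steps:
U(F, R) = 2161 - F (U(F, R) = -6 + (2167 - F) = 2161 - F)
g(d, G) = d - 72*G*d (g(d, G) = d + (((6*d)*6)*(-2))*G = d + ((36*d)*(-2))*G = d + (-72*d)*G = d - 72*G*d)
f(a) = a*(5 - 359*a) (f(a) = a*(5*(1 - 72*a) + a) = a*((5 - 360*a) + a) = a*(5 - 359*a))
f(-520) - U(948, -1827) = -520*(5 - 359*(-520)) - (2161 - 1*948) = -520*(5 + 186680) - (2161 - 948) = -520*186685 - 1*1213 = -97076200 - 1213 = -97077413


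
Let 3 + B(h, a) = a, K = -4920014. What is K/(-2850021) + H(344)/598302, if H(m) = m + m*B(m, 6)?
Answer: 3808237526/2203066233 ≈ 1.7286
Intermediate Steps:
B(h, a) = -3 + a
H(m) = 4*m (H(m) = m + m*(-3 + 6) = m + m*3 = m + 3*m = 4*m)
K/(-2850021) + H(344)/598302 = -4920014/(-2850021) + (4*344)/598302 = -4920014*(-1/2850021) + 1376*(1/598302) = 4920014/2850021 + 16/6957 = 3808237526/2203066233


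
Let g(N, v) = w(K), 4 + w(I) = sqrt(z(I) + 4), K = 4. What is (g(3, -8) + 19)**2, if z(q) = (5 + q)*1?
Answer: (15 + sqrt(13))**2 ≈ 346.17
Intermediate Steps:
z(q) = 5 + q
w(I) = -4 + sqrt(9 + I) (w(I) = -4 + sqrt((5 + I) + 4) = -4 + sqrt(9 + I))
g(N, v) = -4 + sqrt(13) (g(N, v) = -4 + sqrt(9 + 4) = -4 + sqrt(13))
(g(3, -8) + 19)**2 = ((-4 + sqrt(13)) + 19)**2 = (15 + sqrt(13))**2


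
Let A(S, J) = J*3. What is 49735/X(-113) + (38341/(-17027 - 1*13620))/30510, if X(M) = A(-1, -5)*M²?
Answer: -27440446343/105659516610 ≈ -0.25971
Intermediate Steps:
A(S, J) = 3*J
X(M) = -15*M² (X(M) = (3*(-5))*M² = -15*M²)
49735/X(-113) + (38341/(-17027 - 1*13620))/30510 = 49735/((-15*(-113)²)) + (38341/(-17027 - 1*13620))/30510 = 49735/((-15*12769)) + (38341/(-17027 - 13620))*(1/30510) = 49735/(-191535) + (38341/(-30647))*(1/30510) = 49735*(-1/191535) + (38341*(-1/30647))*(1/30510) = -9947/38307 - 38341/30647*1/30510 = -9947/38307 - 38341/935039970 = -27440446343/105659516610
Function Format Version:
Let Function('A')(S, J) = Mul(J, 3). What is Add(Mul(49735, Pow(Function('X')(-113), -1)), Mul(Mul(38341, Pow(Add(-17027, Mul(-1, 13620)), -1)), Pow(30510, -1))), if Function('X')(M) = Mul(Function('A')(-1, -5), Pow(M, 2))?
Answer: Rational(-27440446343, 105659516610) ≈ -0.25971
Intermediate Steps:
Function('A')(S, J) = Mul(3, J)
Function('X')(M) = Mul(-15, Pow(M, 2)) (Function('X')(M) = Mul(Mul(3, -5), Pow(M, 2)) = Mul(-15, Pow(M, 2)))
Add(Mul(49735, Pow(Function('X')(-113), -1)), Mul(Mul(38341, Pow(Add(-17027, Mul(-1, 13620)), -1)), Pow(30510, -1))) = Add(Mul(49735, Pow(Mul(-15, Pow(-113, 2)), -1)), Mul(Mul(38341, Pow(Add(-17027, Mul(-1, 13620)), -1)), Pow(30510, -1))) = Add(Mul(49735, Pow(Mul(-15, 12769), -1)), Mul(Mul(38341, Pow(Add(-17027, -13620), -1)), Rational(1, 30510))) = Add(Mul(49735, Pow(-191535, -1)), Mul(Mul(38341, Pow(-30647, -1)), Rational(1, 30510))) = Add(Mul(49735, Rational(-1, 191535)), Mul(Mul(38341, Rational(-1, 30647)), Rational(1, 30510))) = Add(Rational(-9947, 38307), Mul(Rational(-38341, 30647), Rational(1, 30510))) = Add(Rational(-9947, 38307), Rational(-38341, 935039970)) = Rational(-27440446343, 105659516610)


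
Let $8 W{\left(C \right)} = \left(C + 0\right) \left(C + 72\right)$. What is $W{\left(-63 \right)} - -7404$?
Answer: $\frac{58665}{8} \approx 7333.1$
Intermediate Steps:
$W{\left(C \right)} = \frac{C \left(72 + C\right)}{8}$ ($W{\left(C \right)} = \frac{\left(C + 0\right) \left(C + 72\right)}{8} = \frac{C \left(72 + C\right)}{8}$)
$W{\left(-63 \right)} - -7404 = \frac{1}{8} \left(-63\right) \left(72 - 63\right) - -7404 = \frac{1}{8} \left(-63\right) 9 + 7404 = - \frac{567}{8} + 7404 = \frac{58665}{8}$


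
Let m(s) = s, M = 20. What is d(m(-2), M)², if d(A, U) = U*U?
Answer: 160000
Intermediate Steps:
d(A, U) = U²
d(m(-2), M)² = (20²)² = 400² = 160000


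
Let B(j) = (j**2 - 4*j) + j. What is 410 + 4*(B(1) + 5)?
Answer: 422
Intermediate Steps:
B(j) = j**2 - 3*j
410 + 4*(B(1) + 5) = 410 + 4*(1*(-3 + 1) + 5) = 410 + 4*(1*(-2) + 5) = 410 + 4*(-2 + 5) = 410 + 4*3 = 410 + 12 = 422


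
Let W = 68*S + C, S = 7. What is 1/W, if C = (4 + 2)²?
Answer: 1/512 ≈ 0.0019531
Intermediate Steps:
C = 36 (C = 6² = 36)
W = 512 (W = 68*7 + 36 = 476 + 36 = 512)
1/W = 1/512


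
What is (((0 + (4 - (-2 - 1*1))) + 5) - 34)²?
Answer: 484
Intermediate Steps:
(((0 + (4 - (-2 - 1*1))) + 5) - 34)² = (((0 + (4 - (-2 - 1))) + 5) - 34)² = (((0 + (4 - 1*(-3))) + 5) - 34)² = (((0 + (4 + 3)) + 5) - 34)² = (((0 + 7) + 5) - 34)² = ((7 + 5) - 34)² = (12 - 34)² = (-22)² = 484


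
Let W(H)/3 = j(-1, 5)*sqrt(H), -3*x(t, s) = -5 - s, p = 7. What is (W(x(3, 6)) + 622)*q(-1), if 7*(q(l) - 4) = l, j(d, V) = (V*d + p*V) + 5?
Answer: 16794/7 + 135*sqrt(33) ≈ 3174.7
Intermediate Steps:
x(t, s) = 5/3 + s/3 (x(t, s) = -(-5 - s)/3 = 5/3 + s/3)
j(d, V) = 5 + 7*V + V*d (j(d, V) = (V*d + 7*V) + 5 = (7*V + V*d) + 5 = 5 + 7*V + V*d)
W(H) = 105*sqrt(H) (W(H) = 3*((5 + 7*5 + 5*(-1))*sqrt(H)) = 3*((5 + 35 - 5)*sqrt(H)) = 3*(35*sqrt(H)) = 105*sqrt(H))
q(l) = 4 + l/7
(W(x(3, 6)) + 622)*q(-1) = (105*sqrt(5/3 + (1/3)*6) + 622)*(4 + (1/7)*(-1)) = (105*sqrt(5/3 + 2) + 622)*(4 - 1/7) = (105*sqrt(11/3) + 622)*(27/7) = (105*(sqrt(33)/3) + 622)*(27/7) = (35*sqrt(33) + 622)*(27/7) = (622 + 35*sqrt(33))*(27/7) = 16794/7 + 135*sqrt(33)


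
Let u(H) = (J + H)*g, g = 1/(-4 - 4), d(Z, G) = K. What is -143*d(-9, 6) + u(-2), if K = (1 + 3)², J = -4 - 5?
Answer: -18293/8 ≈ -2286.6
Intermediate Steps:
J = -9
K = 16 (K = 4² = 16)
d(Z, G) = 16
g = -⅛ (g = 1/(-8) = -⅛ ≈ -0.12500)
u(H) = 9/8 - H/8 (u(H) = (-9 + H)*(-⅛) = 9/8 - H/8)
-143*d(-9, 6) + u(-2) = -143*16 + (9/8 - ⅛*(-2)) = -2288 + (9/8 + ¼) = -2288 + 11/8 = -18293/8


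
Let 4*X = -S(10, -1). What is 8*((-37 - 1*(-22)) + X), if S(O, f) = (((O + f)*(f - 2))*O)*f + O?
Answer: -680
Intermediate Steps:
S(O, f) = O + O*f*(-2 + f)*(O + f) (S(O, f) = (((O + f)*(-2 + f))*O)*f + O = (((-2 + f)*(O + f))*O)*f + O = (O*(-2 + f)*(O + f))*f + O = O*f*(-2 + f)*(O + f) + O = O + O*f*(-2 + f)*(O + f))
X = -70 (X = (-10*(1 + (-1)**3 - 2*(-1)**2 + 10*(-1)**2 - 2*10*(-1)))/4 = (-10*(1 - 1 - 2*1 + 10*1 + 20))/4 = (-10*(1 - 1 - 2 + 10 + 20))/4 = (-10*28)/4 = (-1*280)/4 = (1/4)*(-280) = -70)
8*((-37 - 1*(-22)) + X) = 8*((-37 - 1*(-22)) - 70) = 8*((-37 + 22) - 70) = 8*(-15 - 70) = 8*(-85) = -680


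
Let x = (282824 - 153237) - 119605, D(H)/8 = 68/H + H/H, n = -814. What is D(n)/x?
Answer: 1492/2031337 ≈ 0.00073449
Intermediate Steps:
D(H) = 8 + 544/H (D(H) = 8*(68/H + H/H) = 8*(68/H + 1) = 8*(1 + 68/H) = 8 + 544/H)
x = 9982 (x = 129587 - 119605 = 9982)
D(n)/x = (8 + 544/(-814))/9982 = (8 + 544*(-1/814))*(1/9982) = (8 - 272/407)*(1/9982) = (2984/407)*(1/9982) = 1492/2031337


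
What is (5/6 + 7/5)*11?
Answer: 737/30 ≈ 24.567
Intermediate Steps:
(5/6 + 7/5)*11 = (5*(⅙) + 7*(⅕))*11 = (⅚ + 7/5)*11 = (67/30)*11 = 737/30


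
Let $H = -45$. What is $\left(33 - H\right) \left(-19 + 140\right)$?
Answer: $9438$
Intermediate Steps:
$\left(33 - H\right) \left(-19 + 140\right) = \left(33 - -45\right) \left(-19 + 140\right) = \left(33 + 45\right) 121 = 78 \cdot 121 = 9438$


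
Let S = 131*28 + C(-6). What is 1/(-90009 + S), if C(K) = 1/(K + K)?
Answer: -12/1036093 ≈ -1.1582e-5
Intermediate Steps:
C(K) = 1/(2*K)
S = 44015/12 (S = 131*28 + (1/2)/(-6) = 3668 + (1/2)*(-1/6) = 3668 - 1/12 = 44015/12 ≈ 3667.9)
1/(-90009 + S) = 1/(-90009 + 44015/12) = 1/(-1036093/12) = -12/1036093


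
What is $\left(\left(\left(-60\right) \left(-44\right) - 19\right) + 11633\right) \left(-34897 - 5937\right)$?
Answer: $-582047836$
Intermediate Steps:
$\left(\left(\left(-60\right) \left(-44\right) - 19\right) + 11633\right) \left(-34897 - 5937\right) = \left(\left(2640 - 19\right) + 11633\right) \left(-40834\right) = \left(2621 + 11633\right) \left(-40834\right) = 14254 \left(-40834\right) = -582047836$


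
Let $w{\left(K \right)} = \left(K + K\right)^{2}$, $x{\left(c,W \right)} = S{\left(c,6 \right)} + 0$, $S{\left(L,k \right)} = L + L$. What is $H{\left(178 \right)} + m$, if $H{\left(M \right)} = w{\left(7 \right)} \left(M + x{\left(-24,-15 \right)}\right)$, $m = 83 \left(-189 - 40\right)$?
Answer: $6473$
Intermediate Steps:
$S{\left(L,k \right)} = 2 L$
$x{\left(c,W \right)} = 2 c$ ($x{\left(c,W \right)} = 2 c + 0 = 2 c$)
$w{\left(K \right)} = 4 K^{2}$ ($w{\left(K \right)} = \left(2 K\right)^{2} = 4 K^{2}$)
$m = -19007$ ($m = 83 \left(-229\right) = -19007$)
$H{\left(M \right)} = -9408 + 196 M$ ($H{\left(M \right)} = 4 \cdot 7^{2} \left(M + 2 \left(-24\right)\right) = 4 \cdot 49 \left(M - 48\right) = 196 \left(-48 + M\right) = -9408 + 196 M$)
$H{\left(178 \right)} + m = \left(-9408 + 196 \cdot 178\right) - 19007 = \left(-9408 + 34888\right) - 19007 = 25480 - 19007 = 6473$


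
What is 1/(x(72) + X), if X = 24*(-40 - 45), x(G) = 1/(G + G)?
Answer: -144/293759 ≈ -0.00049020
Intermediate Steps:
x(G) = 1/(2*G)
X = -2040 (X = 24*(-85) = -2040)
1/(x(72) + X) = 1/((½)/72 - 2040) = 1/((½)*(1/72) - 2040) = 1/(1/144 - 2040) = 1/(-293759/144) = -144/293759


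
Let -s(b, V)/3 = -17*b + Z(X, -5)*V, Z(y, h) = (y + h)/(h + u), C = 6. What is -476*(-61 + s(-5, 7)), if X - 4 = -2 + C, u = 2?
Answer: 140420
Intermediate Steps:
X = 8 (X = 4 + (-2 + 6) = 4 + 4 = 8)
Z(y, h) = (h + y)/(2 + h) (Z(y, h) = (y + h)/(h + 2) = (h + y)/(2 + h))
s(b, V) = 3*V + 51*b (s(b, V) = -3*(-17*b + ((-5 + 8)/(2 - 5))*V) = -3*(-17*b + (3/(-3))*V) = -3*(-17*b + (-1/3*3)*V) = -3*(-17*b - V) = -3*(-V - 17*b) = 3*V + 51*b)
-476*(-61 + s(-5, 7)) = -476*(-61 + (3*7 + 51*(-5))) = -476*(-61 + (21 - 255)) = -476*(-61 - 234) = -476*(-295) = 140420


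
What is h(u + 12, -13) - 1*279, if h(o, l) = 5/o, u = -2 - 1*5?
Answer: -278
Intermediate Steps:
u = -7 (u = -2 - 5 = -7)
h(u + 12, -13) - 1*279 = 5/(-7 + 12) - 1*279 = 5/5 - 279 = 5*(⅕) - 279 = 1 - 279 = -278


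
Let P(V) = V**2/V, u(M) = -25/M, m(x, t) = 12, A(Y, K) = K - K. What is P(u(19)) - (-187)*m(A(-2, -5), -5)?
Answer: 42611/19 ≈ 2242.7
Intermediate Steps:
A(Y, K) = 0
P(V) = V
P(u(19)) - (-187)*m(A(-2, -5), -5) = -25/19 - (-187)*12 = -25*1/19 - 1*(-2244) = -25/19 + 2244 = 42611/19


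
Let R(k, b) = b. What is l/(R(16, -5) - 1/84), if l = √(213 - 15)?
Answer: -252*√22/421 ≈ -2.8076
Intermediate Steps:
l = 3*√22 (l = √198 = 3*√22 ≈ 14.071)
l/(R(16, -5) - 1/84) = (3*√22)/(-5 - 1/84) = (3*√22)/(-421/84) = (3*√22)*(-84/421) = -252*√22/421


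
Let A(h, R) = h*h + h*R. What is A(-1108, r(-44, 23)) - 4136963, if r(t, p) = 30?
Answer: -2942539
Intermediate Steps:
A(h, R) = h² + R*h
A(-1108, r(-44, 23)) - 4136963 = -1108*(30 - 1108) - 4136963 = -1108*(-1078) - 4136963 = 1194424 - 4136963 = -2942539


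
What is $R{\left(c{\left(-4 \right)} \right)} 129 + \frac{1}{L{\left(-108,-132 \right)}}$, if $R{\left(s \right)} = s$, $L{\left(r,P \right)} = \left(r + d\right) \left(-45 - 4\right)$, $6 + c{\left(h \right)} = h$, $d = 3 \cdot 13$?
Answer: $- \frac{4361489}{3381} \approx -1290.0$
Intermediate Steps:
$d = 39$
$c{\left(h \right)} = -6 + h$
$L{\left(r,P \right)} = -1911 - 49 r$ ($L{\left(r,P \right)} = \left(r + 39\right) \left(-45 - 4\right) = \left(39 + r\right) \left(-49\right) = -1911 - 49 r$)
$R{\left(c{\left(-4 \right)} \right)} 129 + \frac{1}{L{\left(-108,-132 \right)}} = \left(-6 - 4\right) 129 + \frac{1}{-1911 - -5292} = \left(-10\right) 129 + \frac{1}{-1911 + 5292} = -1290 + \frac{1}{3381} = - \frac{4361489}{3381}$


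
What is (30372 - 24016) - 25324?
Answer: -18968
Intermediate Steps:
(30372 - 24016) - 25324 = 6356 - 25324 = -18968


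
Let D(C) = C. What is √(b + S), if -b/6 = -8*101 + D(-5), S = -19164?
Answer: I*√14286 ≈ 119.52*I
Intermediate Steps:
b = 4878 (b = -6*(-8*101 - 5) = -6*(-808 - 5) = -6*(-813) = 4878)
√(b + S) = √(4878 - 19164) = √(-14286) = I*√14286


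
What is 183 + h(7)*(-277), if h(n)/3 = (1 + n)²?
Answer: -53001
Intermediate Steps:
h(n) = 3*(1 + n)²
183 + h(7)*(-277) = 183 + (3*(1 + 7)²)*(-277) = 183 + (3*8²)*(-277) = 183 + (3*64)*(-277) = 183 + 192*(-277) = 183 - 53184 = -53001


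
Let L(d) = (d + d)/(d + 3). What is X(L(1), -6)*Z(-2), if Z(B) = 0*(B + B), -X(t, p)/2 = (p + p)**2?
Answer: 0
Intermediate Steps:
L(d) = 2*d/(3 + d) (L(d) = (2*d)/(3 + d) = 2*d/(3 + d))
X(t, p) = -8*p**2 (X(t, p) = -2*(p + p)**2 = -2*4*p**2 = -8*p**2)
Z(B) = 0 (Z(B) = 0*(2*B) = 0)
X(L(1), -6)*Z(-2) = -8*(-6)**2*0 = -8*36*0 = -288*0 = 0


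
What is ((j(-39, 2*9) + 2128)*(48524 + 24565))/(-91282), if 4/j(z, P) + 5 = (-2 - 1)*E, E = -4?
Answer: -544513050/319487 ≈ -1704.3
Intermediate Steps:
j(z, P) = 4/7 (j(z, P) = 4/(-5 + (-2 - 1)*(-4)) = 4/(-5 - 3*(-4)) = 4/(-5 + 12) = 4/7)
((j(-39, 2*9) + 2128)*(48524 + 24565))/(-91282) = ((4/7 + 2128)*(48524 + 24565))/(-91282) = ((14900/7)*73089)*(-1/91282) = (1089026100/7)*(-1/91282) = -544513050/319487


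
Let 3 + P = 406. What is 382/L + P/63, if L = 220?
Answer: 56363/6930 ≈ 8.1332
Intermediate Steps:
P = 403 (P = -3 + 406 = 403)
382/L + P/63 = 382/220 + 403/63 = 382*(1/220) + 403*(1/63) = 191/110 + 403/63 = 56363/6930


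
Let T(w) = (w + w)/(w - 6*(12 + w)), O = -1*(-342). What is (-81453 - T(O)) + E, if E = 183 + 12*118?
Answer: -7905508/99 ≈ -79854.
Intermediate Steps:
O = 342
T(w) = 2*w/(-72 - 5*w) (T(w) = (2*w)/(w + (-72 - 6*w)) = (2*w)/(-72 - 5*w) = 2*w/(-72 - 5*w))
E = 1599 (E = 183 + 1416 = 1599)
(-81453 - T(O)) + E = (-81453 - (-2)*342/(72 + 5*342)) + 1599 = (-81453 - (-2)*342/(72 + 1710)) + 1599 = (-81453 - (-2)*342/1782) + 1599 = (-81453 - 1*(-38/99)) + 1599 = (-81453 + 38/99) + 1599 = -8063809/99 + 1599 = -7905508/99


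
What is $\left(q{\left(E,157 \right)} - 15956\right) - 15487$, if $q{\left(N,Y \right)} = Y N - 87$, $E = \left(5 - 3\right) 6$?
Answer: $-29646$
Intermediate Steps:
$E = 12$ ($E = 2 \cdot 6 = 12$)
$q{\left(N,Y \right)} = -87 + N Y$ ($q{\left(N,Y \right)} = N Y - 87 = -87 + N Y$)
$\left(q{\left(E,157 \right)} - 15956\right) - 15487 = \left(\left(-87 + 12 \cdot 157\right) - 15956\right) - 15487 = \left(\left(-87 + 1884\right) - 15956\right) - 15487 = \left(1797 - 15956\right) - 15487 = -14159 - 15487 = -29646$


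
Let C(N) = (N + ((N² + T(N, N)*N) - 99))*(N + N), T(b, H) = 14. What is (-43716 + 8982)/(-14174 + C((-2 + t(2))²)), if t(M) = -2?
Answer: 827/35 ≈ 23.629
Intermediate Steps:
C(N) = 2*N*(-99 + N² + 15*N) (C(N) = (N + ((N² + 14*N) - 99))*(N + N) = (N + (-99 + N² + 14*N))*(2*N) = (-99 + N² + 15*N)*(2*N) = 2*N*(-99 + N² + 15*N))
(-43716 + 8982)/(-14174 + C((-2 + t(2))²)) = (-43716 + 8982)/(-14174 + 2*(-2 - 2)²*(-99 + ((-2 - 2)²)² + 15*(-2 - 2)²)) = -34734/(-14174 + 2*(-4)²*(-99 + ((-4)²)² + 15*(-4)²)) = -34734/(-14174 + 2*16*(-99 + 16² + 15*16)) = -34734/(-14174 + 2*16*(-99 + 256 + 240)) = -34734/(-14174 + 2*16*397) = -34734/(-14174 + 12704) = -34734/(-1470) = -34734*(-1/1470) = 827/35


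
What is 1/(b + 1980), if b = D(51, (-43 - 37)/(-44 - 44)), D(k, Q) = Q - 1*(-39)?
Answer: 11/22219 ≈ 0.00049507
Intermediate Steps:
D(k, Q) = 39 + Q (D(k, Q) = Q + 39 = 39 + Q)
b = 439/11 (b = 39 + (-43 - 37)/(-44 - 44) = 39 - 80/(-88) = 39 - 80*(-1/88) = 39 + 10/11 = 439/11 ≈ 39.909)
1/(b + 1980) = 1/(439/11 + 1980) = 1/(22219/11) = 11/22219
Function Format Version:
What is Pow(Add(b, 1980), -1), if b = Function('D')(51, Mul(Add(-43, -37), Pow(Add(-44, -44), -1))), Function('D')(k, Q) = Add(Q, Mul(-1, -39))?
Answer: Rational(11, 22219) ≈ 0.00049507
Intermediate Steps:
Function('D')(k, Q) = Add(39, Q) (Function('D')(k, Q) = Add(Q, 39) = Add(39, Q))
b = Rational(439, 11) (b = Add(39, Mul(Add(-43, -37), Pow(Add(-44, -44), -1))) = Add(39, Mul(-80, Pow(-88, -1))) = Add(39, Mul(-80, Rational(-1, 88))) = Add(39, Rational(10, 11)) = Rational(439, 11) ≈ 39.909)
Pow(Add(b, 1980), -1) = Pow(Add(Rational(439, 11), 1980), -1) = Pow(Rational(22219, 11), -1) = Rational(11, 22219)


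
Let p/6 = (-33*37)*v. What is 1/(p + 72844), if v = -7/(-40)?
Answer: 20/1431239 ≈ 1.3974e-5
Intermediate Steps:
v = 7/40 (v = -7*(-1/40) = 7/40 ≈ 0.17500)
p = -25641/20 (p = 6*(-33*37*(7/40)) = 6*(-1221*7/40) = 6*(-8547/40) = -25641/20 ≈ -1282.1)
1/(p + 72844) = 1/(-25641/20 + 72844) = 1/(1431239/20) = 20/1431239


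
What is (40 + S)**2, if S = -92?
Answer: 2704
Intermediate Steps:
(40 + S)**2 = (40 - 92)**2 = (-52)**2 = 2704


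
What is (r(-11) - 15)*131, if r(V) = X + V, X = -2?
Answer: -3668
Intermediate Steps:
r(V) = -2 + V
(r(-11) - 15)*131 = ((-2 - 11) - 15)*131 = (-13 - 15)*131 = -28*131 = -3668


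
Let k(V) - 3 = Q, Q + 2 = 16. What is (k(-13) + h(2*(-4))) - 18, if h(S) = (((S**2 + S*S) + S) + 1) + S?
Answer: 112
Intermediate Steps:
Q = 14 (Q = -2 + 16 = 14)
k(V) = 17 (k(V) = 3 + 14 = 17)
h(S) = 1 + 2*S + 2*S**2 (h(S) = (((S**2 + S**2) + S) + 1) + S = ((2*S**2 + S) + 1) + S = ((S + 2*S**2) + 1) + S = (1 + S + 2*S**2) + S = 1 + 2*S + 2*S**2)
(k(-13) + h(2*(-4))) - 18 = (17 + (1 + 2*(2*(-4)) + 2*(2*(-4))**2)) - 18 = (17 + (1 + 2*(-8) + 2*(-8)**2)) - 18 = (17 + (1 - 16 + 2*64)) - 18 = (17 + (1 - 16 + 128)) - 18 = (17 + 113) - 18 = 130 - 18 = 112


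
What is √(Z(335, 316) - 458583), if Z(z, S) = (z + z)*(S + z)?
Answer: I*√22413 ≈ 149.71*I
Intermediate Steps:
Z(z, S) = 2*z*(S + z) (Z(z, S) = (2*z)*(S + z) = 2*z*(S + z))
√(Z(335, 316) - 458583) = √(2*335*(316 + 335) - 458583) = √(2*335*651 - 458583) = √(436170 - 458583) = √(-22413) = I*√22413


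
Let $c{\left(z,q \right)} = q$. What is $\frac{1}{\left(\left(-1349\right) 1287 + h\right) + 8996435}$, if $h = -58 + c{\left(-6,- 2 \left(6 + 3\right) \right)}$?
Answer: $\frac{1}{7260196} \approx 1.3774 \cdot 10^{-7}$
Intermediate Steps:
$h = -76$ ($h = -58 - 2 \left(6 + 3\right) = -58 - 18 = -76$)
$\frac{1}{\left(\left(-1349\right) 1287 + h\right) + 8996435} = \frac{1}{\left(\left(-1349\right) 1287 - 76\right) + 8996435} = \frac{1}{\left(-1736163 - 76\right) + 8996435} = \frac{1}{-1736239 + 8996435} = \frac{1}{7260196}$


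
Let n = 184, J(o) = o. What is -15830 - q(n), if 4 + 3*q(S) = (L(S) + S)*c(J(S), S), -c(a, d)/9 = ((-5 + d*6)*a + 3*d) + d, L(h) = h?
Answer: 672129538/3 ≈ 2.2404e+8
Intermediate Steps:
c(a, d) = -36*d - 9*a*(-5 + 6*d) (c(a, d) = -9*(((-5 + d*6)*a + 3*d) + d) = -9*(((-5 + 6*d)*a + 3*d) + d) = -9*((a*(-5 + 6*d) + 3*d) + d) = -9*((3*d + a*(-5 + 6*d)) + d) = -9*(4*d + a*(-5 + 6*d)) = -36*d - 9*a*(-5 + 6*d))
q(S) = -4/3 + 2*S*(-54*S² + 9*S)/3 (q(S) = -4/3 + ((S + S)*(-36*S + 45*S - 54*S*S))/3 = -4/3 + ((2*S)*(-36*S + 45*S - 54*S²))/3 = -4/3 + ((2*S)*(-54*S² + 9*S))/3 = -4/3 + (2*S*(-54*S² + 9*S))/3 = -4/3 + 2*S*(-54*S² + 9*S)/3)
-15830 - q(n) = -15830 - (-4/3 + 184²*(6 - 36*184)) = -15830 - (-4/3 + 33856*(6 - 6624)) = -15830 - (-4/3 + 33856*(-6618)) = -15830 - (-4/3 - 224059008) = -15830 - 1*(-672177028/3) = -15830 + 672177028/3 = 672129538/3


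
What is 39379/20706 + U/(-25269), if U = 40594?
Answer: 17169843/58135546 ≈ 0.29534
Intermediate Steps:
39379/20706 + U/(-25269) = 39379/20706 + 40594/(-25269) = 39379*(1/20706) + 40594*(-1/25269) = 39379/20706 - 40594/25269 = 17169843/58135546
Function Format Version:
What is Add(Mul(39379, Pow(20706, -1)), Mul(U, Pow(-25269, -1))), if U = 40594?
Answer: Rational(17169843, 58135546) ≈ 0.29534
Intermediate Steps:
Add(Mul(39379, Pow(20706, -1)), Mul(U, Pow(-25269, -1))) = Add(Mul(39379, Pow(20706, -1)), Mul(40594, Pow(-25269, -1))) = Add(Mul(39379, Rational(1, 20706)), Mul(40594, Rational(-1, 25269))) = Add(Rational(39379, 20706), Rational(-40594, 25269)) = Rational(17169843, 58135546)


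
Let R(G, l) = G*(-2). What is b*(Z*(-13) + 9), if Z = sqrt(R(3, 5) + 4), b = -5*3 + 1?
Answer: -126 + 182*I*sqrt(2) ≈ -126.0 + 257.39*I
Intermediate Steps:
R(G, l) = -2*G
b = -14 (b = -15 + 1 = -14)
Z = I*sqrt(2) (Z = sqrt(-2*3 + 4) = sqrt(-6 + 4) = sqrt(-2) = I*sqrt(2) ≈ 1.4142*I)
b*(Z*(-13) + 9) = -14*((I*sqrt(2))*(-13) + 9) = -14*(-13*I*sqrt(2) + 9) = -14*(9 - 13*I*sqrt(2)) = -126 + 182*I*sqrt(2)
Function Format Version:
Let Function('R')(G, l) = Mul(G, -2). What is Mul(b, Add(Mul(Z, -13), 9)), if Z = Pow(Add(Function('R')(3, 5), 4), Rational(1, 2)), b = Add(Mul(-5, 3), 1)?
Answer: Add(-126, Mul(182, I, Pow(2, Rational(1, 2)))) ≈ Add(-126.00, Mul(257.39, I))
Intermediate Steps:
Function('R')(G, l) = Mul(-2, G)
b = -14 (b = Add(-15, 1) = -14)
Z = Mul(I, Pow(2, Rational(1, 2))) (Z = Pow(Add(Mul(-2, 3), 4), Rational(1, 2)) = Pow(Add(-6, 4), Rational(1, 2)) = Pow(-2, Rational(1, 2)) = Mul(I, Pow(2, Rational(1, 2))) ≈ Mul(1.4142, I))
Mul(b, Add(Mul(Z, -13), 9)) = Mul(-14, Add(Mul(Mul(I, Pow(2, Rational(1, 2))), -13), 9)) = Mul(-14, Add(Mul(-13, I, Pow(2, Rational(1, 2))), 9)) = Mul(-14, Add(9, Mul(-13, I, Pow(2, Rational(1, 2))))) = Add(-126, Mul(182, I, Pow(2, Rational(1, 2))))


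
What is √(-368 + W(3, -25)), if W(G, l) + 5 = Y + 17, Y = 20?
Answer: 4*I*√21 ≈ 18.33*I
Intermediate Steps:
W(G, l) = 32 (W(G, l) = -5 + (20 + 17) = -5 + 37 = 32)
√(-368 + W(3, -25)) = √(-368 + 32) = √(-336) = 4*I*√21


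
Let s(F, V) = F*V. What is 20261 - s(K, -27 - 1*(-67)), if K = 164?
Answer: 13701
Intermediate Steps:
20261 - s(K, -27 - 1*(-67)) = 20261 - 164*(-27 - 1*(-67)) = 20261 - 164*(-27 + 67) = 20261 - 164*40 = 20261 - 1*6560 = 20261 - 6560 = 13701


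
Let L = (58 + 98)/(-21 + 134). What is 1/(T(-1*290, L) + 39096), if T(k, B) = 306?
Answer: 1/39402 ≈ 2.5379e-5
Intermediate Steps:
L = 156/113 ≈ 1.3805
1/(T(-1*290, L) + 39096) = 1/(306 + 39096) = 1/39402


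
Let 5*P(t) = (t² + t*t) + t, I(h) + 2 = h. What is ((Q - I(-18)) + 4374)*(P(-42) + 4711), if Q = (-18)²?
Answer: 127579438/5 ≈ 2.5516e+7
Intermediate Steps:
Q = 324
I(h) = -2 + h
P(t) = t/5 + 2*t²/5 (P(t) = ((t² + t*t) + t)/5 = ((t² + t²) + t)/5 = (2*t² + t)/5 = (t + 2*t²)/5 = t/5 + 2*t²/5)
((Q - I(-18)) + 4374)*(P(-42) + 4711) = ((324 - (-2 - 18)) + 4374)*((⅕)*(-42)*(1 + 2*(-42)) + 4711) = ((324 - 1*(-20)) + 4374)*((⅕)*(-42)*(1 - 84) + 4711) = ((324 + 20) + 4374)*((⅕)*(-42)*(-83) + 4711) = (344 + 4374)*(3486/5 + 4711) = 4718*(27041/5) = 127579438/5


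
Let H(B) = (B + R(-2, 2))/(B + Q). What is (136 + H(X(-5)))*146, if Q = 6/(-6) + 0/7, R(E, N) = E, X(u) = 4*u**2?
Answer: 1980052/99 ≈ 20001.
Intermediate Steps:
Q = -1 (Q = 6*(-1/6) + 0*(1/7) = -1 + 0 = -1)
H(B) = (-2 + B)/(-1 + B) (H(B) = (B - 2)/(B - 1) = (-2 + B)/(-1 + B))
(136 + H(X(-5)))*146 = (136 + (-2 + 4*(-5)**2)/(-1 + 4*(-5)**2))*146 = (136 + (-2 + 4*25)/(-1 + 4*25))*146 = (136 + (-2 + 100)/(-1 + 100))*146 = (136 + 98/99)*146 = (13562/99)*146 = 1980052/99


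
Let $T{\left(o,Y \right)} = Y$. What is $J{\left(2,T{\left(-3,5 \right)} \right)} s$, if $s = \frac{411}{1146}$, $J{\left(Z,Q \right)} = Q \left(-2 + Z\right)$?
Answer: $0$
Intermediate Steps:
$s = \frac{137}{382}$ ($s = 411 \cdot \frac{1}{1146} = \frac{137}{382} \approx 0.35864$)
$J{\left(2,T{\left(-3,5 \right)} \right)} s = 5 \left(-2 + 2\right) \frac{137}{382} = 5 \cdot 0 \cdot \frac{137}{382} = 0 \cdot \frac{137}{382} = 0$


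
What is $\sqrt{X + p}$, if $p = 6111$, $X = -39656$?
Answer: $i \sqrt{33545} \approx 183.15 i$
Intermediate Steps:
$\sqrt{X + p} = \sqrt{-39656 + 6111} = \sqrt{-33545} = i \sqrt{33545}$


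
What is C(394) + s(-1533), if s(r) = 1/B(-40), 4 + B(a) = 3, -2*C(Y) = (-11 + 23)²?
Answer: -73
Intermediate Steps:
C(Y) = -72 (C(Y) = -(-11 + 23)²/2 = -½*12² = -½*144 = -72)
B(a) = -1 (B(a) = -4 + 3 = -1)
s(r) = -1 (s(r) = 1/(-1) = -1)
C(394) + s(-1533) = -72 - 1 = -73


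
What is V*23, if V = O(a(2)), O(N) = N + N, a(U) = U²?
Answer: 184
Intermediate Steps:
O(N) = 2*N
V = 8 (V = 2*2² = 2*4 = 8)
V*23 = 8*23 = 184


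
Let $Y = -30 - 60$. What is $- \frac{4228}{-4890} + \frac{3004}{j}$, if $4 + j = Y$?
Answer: $- \frac{3573032}{114915} \approx -31.093$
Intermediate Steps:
$Y = -90$ ($Y = -30 - 60 = -90$)
$j = -94$ ($j = -4 - 90 = -94$)
$- \frac{4228}{-4890} + \frac{3004}{j} = - \frac{4228}{-4890} + \frac{3004}{-94} = \left(-4228\right) \left(- \frac{1}{4890}\right) + 3004 \left(- \frac{1}{94}\right) = \frac{2114}{2445} - \frac{1502}{47} = - \frac{3573032}{114915}$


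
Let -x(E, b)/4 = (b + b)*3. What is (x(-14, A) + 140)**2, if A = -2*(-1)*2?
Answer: 1936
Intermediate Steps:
A = 4 (A = 2*2 = 4)
x(E, b) = -24*b (x(E, b) = -4*(b + b)*3 = -4*2*b*3 = -24*b)
(x(-14, A) + 140)**2 = (-24*4 + 140)**2 = (-96 + 140)**2 = 44**2 = 1936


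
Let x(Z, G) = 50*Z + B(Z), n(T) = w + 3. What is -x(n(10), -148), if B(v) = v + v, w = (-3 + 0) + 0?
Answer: 0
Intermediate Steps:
w = -3 (w = -3 + 0 = -3)
B(v) = 2*v
n(T) = 0 (n(T) = -3 + 3 = 0)
x(Z, G) = 52*Z (x(Z, G) = 50*Z + 2*Z = 52*Z)
-x(n(10), -148) = -52*0 = -1*0 = 0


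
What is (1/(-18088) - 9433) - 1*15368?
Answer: -448600489/18088 ≈ -24801.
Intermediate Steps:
(1/(-18088) - 9433) - 1*15368 = (-1/18088 - 9433) - 15368 = -170624105/18088 - 15368 = -448600489/18088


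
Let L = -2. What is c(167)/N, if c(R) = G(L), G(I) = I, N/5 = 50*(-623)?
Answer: 1/77875 ≈ 1.2841e-5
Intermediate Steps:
N = -155750 (N = 5*(50*(-623)) = 5*(-31150) = -155750)
c(R) = -2
c(167)/N = -2/(-155750) = -2*(-1/155750) = 1/77875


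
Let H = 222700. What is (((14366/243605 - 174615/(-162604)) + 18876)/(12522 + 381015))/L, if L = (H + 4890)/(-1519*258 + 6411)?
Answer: -96082975355978313323/1182591939499027686200 ≈ -0.081248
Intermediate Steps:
L = -227590/385491 (L = (222700 + 4890)/(-1519*258 + 6411) = 227590/(-391902 + 6411) = 227590/(-385491) = 227590*(-1/385491) = -227590/385491 ≈ -0.59039)
(((14366/243605 - 174615/(-162604)) + 18876)/(12522 + 381015))/L = (((14366/243605 - 174615/(-162604)) + 18876)/(12522 + 381015))/(-227590/385491) = (((14366*(1/243605) - 174615*(-1/162604)) + 18876)/393537)*(-385491/227590) = (((14366/243605 + 174615/162604) + 18876)*(1/393537))*(-385491/227590) = ((44873056139/39611147420 + 18876)*(1/393537))*(-385491/227590) = ((747744891756059/39611147420)*(1/393537))*(-385491/227590) = (747744891756059/15588452122224540)*(-385491/227590) = -96082975355978313323/1182591939499027686200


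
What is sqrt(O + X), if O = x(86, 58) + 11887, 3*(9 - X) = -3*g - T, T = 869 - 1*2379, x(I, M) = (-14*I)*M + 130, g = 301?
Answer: 5*I*sqrt(20883)/3 ≈ 240.85*I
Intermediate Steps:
x(I, M) = 130 - 14*I*M (x(I, M) = -14*I*M + 130 = 130 - 14*I*M)
T = -1510 (T = 869 - 2379 = -1510)
X = -580/3 (X = 9 - (-3*301 - 1*(-1510))/3 = 9 - (-903 + 1510)/3 = 9 - 1/3*607 = 9 - 607/3 = -580/3 ≈ -193.33)
O = -57815 (O = (130 - 14*86*58) + 11887 = (130 - 69832) + 11887 = -69702 + 11887 = -57815)
sqrt(O + X) = sqrt(-57815 - 580/3) = sqrt(-174025/3) = 5*I*sqrt(20883)/3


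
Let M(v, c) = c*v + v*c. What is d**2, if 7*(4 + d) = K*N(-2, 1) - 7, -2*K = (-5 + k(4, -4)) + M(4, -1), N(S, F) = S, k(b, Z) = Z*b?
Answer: 4096/49 ≈ 83.592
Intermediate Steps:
M(v, c) = 2*c*v (M(v, c) = c*v + c*v = 2*c*v)
K = 29/2 (K = -((-5 - 4*4) + 2*(-1)*4)/2 = -((-5 - 16) - 8)/2 = -(-21 - 8)/2 = -1/2*(-29) = 29/2 ≈ 14.500)
d = -64/7 (d = -4 + ((29/2)*(-2) - 7)/7 = -4 + (-29 - 7)/7 = -4 + (1/7)*(-36) = -4 - 36/7 = -64/7 ≈ -9.1429)
d**2 = (-64/7)**2 = 4096/49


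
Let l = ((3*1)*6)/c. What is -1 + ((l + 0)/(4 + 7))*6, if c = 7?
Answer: 31/77 ≈ 0.40260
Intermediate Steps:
l = 18/7 (l = ((3*1)*6)/7 = (3*6)*(⅐) = 18*(⅐) = 18/7 ≈ 2.5714)
-1 + ((l + 0)/(4 + 7))*6 = -1 + ((18/7 + 0)/(4 + 7))*6 = -1 + ((18/7)/11)*6 = -1 + ((18/7)*(1/11))*6 = -1 + (18/77)*6 = -1 + 108/77 = 31/77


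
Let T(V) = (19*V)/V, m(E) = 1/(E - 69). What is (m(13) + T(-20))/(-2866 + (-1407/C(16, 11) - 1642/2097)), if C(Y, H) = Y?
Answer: -4458222/693957481 ≈ -0.0064243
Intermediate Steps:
m(E) = 1/(-69 + E)
T(V) = 19
(m(13) + T(-20))/(-2866 + (-1407/C(16, 11) - 1642/2097)) = (1/(-69 + 13) + 19)/(-2866 + (-1407/16 - 1642/2097)) = (1/(-56) + 19)/(-2866 + (-1407*1/16 - 1642*1/2097)) = (-1/56 + 19)/(-2866 + (-1407/16 - 1642/2097)) = 1063/(56*(-2866 - 2976751/33552)) = 1063/(56*(-99136783/33552)) = (1063/56)*(-33552/99136783) = -4458222/693957481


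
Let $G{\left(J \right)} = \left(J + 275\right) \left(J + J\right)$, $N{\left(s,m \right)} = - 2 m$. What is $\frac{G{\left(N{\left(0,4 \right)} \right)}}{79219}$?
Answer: $- \frac{4272}{79219} \approx -0.053926$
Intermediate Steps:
$G{\left(J \right)} = 2 J \left(275 + J\right)$ ($G{\left(J \right)} = \left(275 + J\right) 2 J = 2 J \left(275 + J\right)$)
$\frac{G{\left(N{\left(0,4 \right)} \right)}}{79219} = \frac{2 \left(\left(-2\right) 4\right) \left(275 - 8\right)}{79219} = 2 \left(-8\right) \left(275 - 8\right) \frac{1}{79219} = 2 \left(-8\right) 267 \cdot \frac{1}{79219} = \left(-4272\right) \frac{1}{79219} = - \frac{4272}{79219}$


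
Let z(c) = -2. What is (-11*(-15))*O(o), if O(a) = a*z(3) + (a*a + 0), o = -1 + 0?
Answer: 495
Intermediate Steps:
o = -1
O(a) = a² - 2*a (O(a) = a*(-2) + (a*a + 0) = -2*a + (a² + 0) = -2*a + a² = a² - 2*a)
(-11*(-15))*O(o) = (-11*(-15))*(-(-2 - 1)) = 165*(-1*(-3)) = 165*3 = 495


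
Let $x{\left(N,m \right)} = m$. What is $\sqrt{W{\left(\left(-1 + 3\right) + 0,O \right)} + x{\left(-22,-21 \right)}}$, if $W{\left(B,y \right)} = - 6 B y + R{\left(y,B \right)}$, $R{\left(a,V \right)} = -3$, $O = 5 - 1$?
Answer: $6 i \sqrt{2} \approx 8.4853 i$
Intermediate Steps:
$O = 4$
$W{\left(B,y \right)} = -3 - 6 B y$ ($W{\left(B,y \right)} = - 6 B y - 3 = -3 - 6 B y$)
$\sqrt{W{\left(\left(-1 + 3\right) + 0,O \right)} + x{\left(-22,-21 \right)}} = \sqrt{\left(-3 - 6 \left(\left(-1 + 3\right) + 0\right) 4\right) - 21} = \sqrt{\left(-3 - 6 \left(2 + 0\right) 4\right) - 21} = \sqrt{\left(-3 - 12 \cdot 4\right) - 21} = \sqrt{\left(-3 - 48\right) - 21} = \sqrt{-51 - 21} = \sqrt{-72} = 6 i \sqrt{2}$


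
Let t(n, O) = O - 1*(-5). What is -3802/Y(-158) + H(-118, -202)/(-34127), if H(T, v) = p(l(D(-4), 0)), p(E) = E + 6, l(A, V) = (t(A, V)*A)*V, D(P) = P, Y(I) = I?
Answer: 64874953/2696033 ≈ 24.063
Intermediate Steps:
t(n, O) = 5 + O (t(n, O) = O + 5 = 5 + O)
l(A, V) = A*V*(5 + V) (l(A, V) = ((5 + V)*A)*V = (A*(5 + V))*V = A*V*(5 + V))
p(E) = 6 + E
H(T, v) = 6 (H(T, v) = 6 - 4*0*(5 + 0) = 6 - 4*0*5 = 6 + 0 = 6)
-3802/Y(-158) + H(-118, -202)/(-34127) = -3802/(-158) + 6/(-34127) = -3802*(-1/158) + 6*(-1/34127) = 1901/79 - 6/34127 = 64874953/2696033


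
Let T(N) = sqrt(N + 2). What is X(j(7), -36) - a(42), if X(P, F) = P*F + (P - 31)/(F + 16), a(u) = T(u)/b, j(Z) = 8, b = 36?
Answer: -5737/20 - sqrt(11)/18 ≈ -287.03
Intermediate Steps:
T(N) = sqrt(2 + N)
a(u) = sqrt(2 + u)/36
X(P, F) = F*P + (-31 + P)/(16 + F)
X(j(7), -36) - a(42) = (-31 + 8 + 8*(-36)**2 + 16*(-36)*8)/(16 - 36) - sqrt(2 + 42)/36 = (-31 + 8 + 8*1296 - 4608)/(-20) - sqrt(44)/36 = -(-31 + 8 + 10368 - 4608)/20 - 2*sqrt(11)/36 = -1/20*5737 - sqrt(11)/18 = -5737/20 - sqrt(11)/18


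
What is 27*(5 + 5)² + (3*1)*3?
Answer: 2709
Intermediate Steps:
27*(5 + 5)² + (3*1)*3 = 27*10² + 3*3 = 27*100 + 9 = 2700 + 9 = 2709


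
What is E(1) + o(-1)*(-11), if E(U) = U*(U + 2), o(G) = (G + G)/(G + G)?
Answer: -8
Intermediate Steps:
o(G) = 1 (o(G) = (2*G)/((2*G)) = (2*G)*(1/(2*G)) = 1)
E(U) = U*(2 + U)
E(1) + o(-1)*(-11) = 1*(2 + 1) + 1*(-11) = 1*3 - 11 = 3 - 11 = -8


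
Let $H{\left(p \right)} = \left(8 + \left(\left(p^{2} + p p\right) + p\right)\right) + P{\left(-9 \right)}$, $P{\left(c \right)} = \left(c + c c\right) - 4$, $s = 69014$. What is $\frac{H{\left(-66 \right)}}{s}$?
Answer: $\frac{4361}{34507} \approx 0.12638$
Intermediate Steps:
$P{\left(c \right)} = -4 + c + c^{2}$ ($P{\left(c \right)} = \left(c + c^{2}\right) - 4 = -4 + c + c^{2}$)
$H{\left(p \right)} = 76 + p + 2 p^{2}$ ($H{\left(p \right)} = \left(8 + \left(\left(p^{2} + p p\right) + p\right)\right) - \left(13 - 81\right) = \left(8 + \left(\left(p^{2} + p^{2}\right) + p\right)\right) - -68 = \left(8 + \left(2 p^{2} + p\right)\right) + 68 = \left(8 + \left(p + 2 p^{2}\right)\right) + 68 = \left(8 + p + 2 p^{2}\right) + 68 = 76 + p + 2 p^{2}$)
$\frac{H{\left(-66 \right)}}{s} = \frac{76 - 66 + 2 \left(-66\right)^{2}}{69014} = \left(76 - 66 + 2 \cdot 4356\right) \frac{1}{69014} = \left(76 - 66 + 8712\right) \frac{1}{69014} = 8722 \cdot \frac{1}{69014} = \frac{4361}{34507}$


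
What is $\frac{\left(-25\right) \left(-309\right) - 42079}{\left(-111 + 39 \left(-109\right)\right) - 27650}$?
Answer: $\frac{17177}{16006} \approx 1.0732$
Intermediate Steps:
$\frac{\left(-25\right) \left(-309\right) - 42079}{\left(-111 + 39 \left(-109\right)\right) - 27650} = \frac{7725 - 42079}{\left(-111 - 4251\right) - 27650} = - \frac{34354}{-4362 - 27650} = - \frac{34354}{-32012} = \left(-34354\right) \left(- \frac{1}{32012}\right) = \frac{17177}{16006}$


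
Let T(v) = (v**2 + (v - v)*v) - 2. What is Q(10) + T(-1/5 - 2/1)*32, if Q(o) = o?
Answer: 2522/25 ≈ 100.88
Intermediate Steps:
T(v) = -2 + v**2 (T(v) = (v**2 + 0*v) - 2 = (v**2 + 0) - 2 = v**2 - 2 = -2 + v**2)
Q(10) + T(-1/5 - 2/1)*32 = 10 + (-2 + (-1/5 - 2/1)**2)*32 = 10 + (-2 + (-1*1/5 - 2*1)**2)*32 = 10 + (-2 + (-1/5 - 2)**2)*32 = 10 + (-2 + (-11/5)**2)*32 = 10 + (-2 + 121/25)*32 = 10 + (71/25)*32 = 10 + 2272/25 = 2522/25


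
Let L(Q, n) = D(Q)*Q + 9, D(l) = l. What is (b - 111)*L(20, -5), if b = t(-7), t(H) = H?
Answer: -48262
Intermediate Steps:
b = -7
L(Q, n) = 9 + Q**2 (L(Q, n) = Q*Q + 9 = Q**2 + 9 = 9 + Q**2)
(b - 111)*L(20, -5) = (-7 - 111)*(9 + 20**2) = -118*(9 + 400) = -118*409 = -48262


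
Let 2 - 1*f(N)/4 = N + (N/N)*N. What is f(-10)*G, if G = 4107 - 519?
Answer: 315744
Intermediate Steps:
f(N) = 8 - 8*N (f(N) = 8 - 4*(N + (N/N)*N) = 8 - 4*(N + 1*N) = 8 - 4*(N + N) = 8 - 8*N)
G = 3588
f(-10)*G = (8 - 8*(-10))*3588 = (8 + 80)*3588 = 88*3588 = 315744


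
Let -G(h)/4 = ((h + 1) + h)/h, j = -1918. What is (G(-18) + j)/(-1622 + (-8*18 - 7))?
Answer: 17332/15957 ≈ 1.0862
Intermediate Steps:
G(h) = -4*(1 + 2*h)/h (G(h) = -4*((h + 1) + h)/h = -4*((1 + h) + h)/h = -4*(1 + 2*h)/h)
(G(-18) + j)/(-1622 + (-8*18 - 7)) = ((-8 - 4/(-18)) - 1918)/(-1622 + (-8*18 - 7)) = ((-8 - 4*(-1/18)) - 1918)/(-1622 + (-144 - 7)) = ((-8 + 2/9) - 1918)/(-1622 - 151) = (-70/9 - 1918)/(-1773) = -17332/9*(-1/1773) = 17332/15957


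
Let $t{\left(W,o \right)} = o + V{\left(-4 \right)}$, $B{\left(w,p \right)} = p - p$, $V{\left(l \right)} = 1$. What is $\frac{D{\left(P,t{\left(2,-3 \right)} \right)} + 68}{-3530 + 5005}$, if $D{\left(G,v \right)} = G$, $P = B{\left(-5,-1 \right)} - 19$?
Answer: $\frac{49}{1475} \approx 0.03322$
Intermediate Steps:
$B{\left(w,p \right)} = 0$
$t{\left(W,o \right)} = 1 + o$ ($t{\left(W,o \right)} = o + 1 = 1 + o$)
$P = -19$ ($P = 0 - 19 = -19$)
$\frac{D{\left(P,t{\left(2,-3 \right)} \right)} + 68}{-3530 + 5005} = \frac{-19 + 68}{-3530 + 5005} = \frac{49}{1475}$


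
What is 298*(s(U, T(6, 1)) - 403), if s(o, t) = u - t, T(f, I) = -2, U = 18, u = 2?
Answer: -118902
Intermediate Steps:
s(o, t) = 2 - t
298*(s(U, T(6, 1)) - 403) = 298*((2 - 1*(-2)) - 403) = 298*((2 + 2) - 403) = 298*(4 - 403) = 298*(-399) = -118902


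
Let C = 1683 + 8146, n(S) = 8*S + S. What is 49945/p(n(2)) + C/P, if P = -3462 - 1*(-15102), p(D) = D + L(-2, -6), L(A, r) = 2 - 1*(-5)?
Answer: 23264221/11640 ≈ 1998.6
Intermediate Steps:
L(A, r) = 7 (L(A, r) = 2 + 5 = 7)
n(S) = 9*S
p(D) = 7 + D (p(D) = D + 7 = 7 + D)
C = 9829
P = 11640 (P = -3462 + 15102 = 11640)
49945/p(n(2)) + C/P = 49945/(7 + 9*2) + 9829/11640 = 49945/(7 + 18) + 9829*(1/11640) = 49945/25 + 9829/11640 = 49945*(1/25) + 9829/11640 = 9989/5 + 9829/11640 = 23264221/11640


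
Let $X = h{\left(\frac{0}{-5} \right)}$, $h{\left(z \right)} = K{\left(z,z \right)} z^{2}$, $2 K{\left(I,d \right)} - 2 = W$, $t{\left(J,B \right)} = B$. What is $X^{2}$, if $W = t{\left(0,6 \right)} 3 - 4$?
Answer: $0$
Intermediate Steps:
$W = 14$ ($W = 6 \cdot 3 - 4 = 18 - 4 = 14$)
$K{\left(I,d \right)} = 8$ ($K{\left(I,d \right)} = 1 + \frac{1}{2} \cdot 14 = 1 + 7 = 8$)
$h{\left(z \right)} = 8 z^{2}$
$X = 0$ ($X = 8 \left(\frac{0}{-5}\right)^{2} = 8 \left(0 \left(- \frac{1}{5}\right)\right)^{2} = 8 \cdot 0^{2} = 8 \cdot 0 = 0$)
$X^{2} = 0^{2} = 0$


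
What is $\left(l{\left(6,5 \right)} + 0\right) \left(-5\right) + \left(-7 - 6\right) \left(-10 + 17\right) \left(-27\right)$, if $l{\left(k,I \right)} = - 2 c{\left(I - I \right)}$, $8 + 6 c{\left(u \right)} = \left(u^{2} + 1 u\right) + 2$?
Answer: $2447$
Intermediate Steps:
$c{\left(u \right)} = -1 + \frac{u}{6} + \frac{u^{2}}{6}$ ($c{\left(u \right)} = - \frac{4}{3} + \frac{\left(u^{2} + 1 u\right) + 2}{6} = - \frac{4}{3} + \frac{\left(u^{2} + u\right) + 2}{6} = - \frac{4}{3} + \frac{\left(u + u^{2}\right) + 2}{6} = - \frac{4}{3} + \frac{2 + u + u^{2}}{6} = - \frac{4}{3} + \left(\frac{1}{3} + \frac{u}{6} + \frac{u^{2}}{6}\right) = -1 + \frac{u}{6} + \frac{u^{2}}{6}$)
$l{\left(k,I \right)} = 2$ ($l{\left(k,I \right)} = - 2 \left(-1 + \frac{I - I}{6} + \frac{\left(I - I\right)^{2}}{6}\right) = - 2 \left(-1 + \frac{1}{6} \cdot 0 + \frac{0^{2}}{6}\right) = - 2 \left(-1 + 0 + \frac{1}{6} \cdot 0\right) = - 2 \left(-1 + 0 + 0\right) = \left(-2\right) \left(-1\right) = 2$)
$\left(l{\left(6,5 \right)} + 0\right) \left(-5\right) + \left(-7 - 6\right) \left(-10 + 17\right) \left(-27\right) = \left(2 + 0\right) \left(-5\right) + \left(-7 - 6\right) \left(-10 + 17\right) \left(-27\right) = 2 \left(-5\right) + \left(-13\right) 7 \left(-27\right) = -10 - -2457 = -10 + 2457 = 2447$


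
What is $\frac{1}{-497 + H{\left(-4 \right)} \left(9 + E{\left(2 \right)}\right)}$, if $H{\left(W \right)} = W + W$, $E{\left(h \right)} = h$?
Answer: $- \frac{1}{585} \approx -0.0017094$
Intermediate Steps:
$H{\left(W \right)} = 2 W$
$\frac{1}{-497 + H{\left(-4 \right)} \left(9 + E{\left(2 \right)}\right)} = \frac{1}{-497 + 2 \left(-4\right) \left(9 + 2\right)} = \frac{1}{-497 - 88} = \frac{1}{-585} = - \frac{1}{585}$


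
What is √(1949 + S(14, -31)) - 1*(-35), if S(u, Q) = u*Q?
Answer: 35 + √1515 ≈ 73.923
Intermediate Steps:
S(u, Q) = Q*u
√(1949 + S(14, -31)) - 1*(-35) = √(1949 - 31*14) - 1*(-35) = √(1949 - 434) + 35 = √1515 + 35 = 35 + √1515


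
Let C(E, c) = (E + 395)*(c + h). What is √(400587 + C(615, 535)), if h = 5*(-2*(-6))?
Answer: √1001537 ≈ 1000.8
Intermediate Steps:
h = 60 (h = 5*12 = 60)
C(E, c) = (60 + c)*(395 + E) (C(E, c) = (E + 395)*(c + 60) = (395 + E)*(60 + c) = (60 + c)*(395 + E))
√(400587 + C(615, 535)) = √(400587 + (23700 + 60*615 + 395*535 + 615*535)) = √(400587 + (23700 + 36900 + 211325 + 329025)) = √(400587 + 600950) = √1001537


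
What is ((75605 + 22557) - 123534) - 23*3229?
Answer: -99639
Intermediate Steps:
((75605 + 22557) - 123534) - 23*3229 = (98162 - 123534) - 1*74267 = -25372 - 74267 = -99639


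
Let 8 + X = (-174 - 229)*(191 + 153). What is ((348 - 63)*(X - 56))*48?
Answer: -1897361280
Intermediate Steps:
X = -138640 (X = -8 + (-174 - 229)*(191 + 153) = -8 - 403*344 = -8 - 138632 = -138640)
((348 - 63)*(X - 56))*48 = ((348 - 63)*(-138640 - 56))*48 = (285*(-138696))*48 = -39528360*48 = -1897361280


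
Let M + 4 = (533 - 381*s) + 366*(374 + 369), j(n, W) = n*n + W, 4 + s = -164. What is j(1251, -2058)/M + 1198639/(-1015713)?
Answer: 1184189465834/341762031675 ≈ 3.4650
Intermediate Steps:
s = -168 (s = -4 - 164 = -168)
j(n, W) = W + n² (j(n, W) = n² + W = W + n²)
M = 336475 (M = -4 + ((533 - 381*(-168)) + 366*(374 + 369)) = -4 + ((533 + 64008) + 366*743) = -4 + (64541 + 271938) = -4 + 336479 = 336475)
j(1251, -2058)/M + 1198639/(-1015713) = (-2058 + 1251²)/336475 + 1198639/(-1015713) = (-2058 + 1565001)*(1/336475) + 1198639*(-1/1015713) = 1562943*(1/336475) - 1198639/1015713 = 1562943/336475 - 1198639/1015713 = 1184189465834/341762031675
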